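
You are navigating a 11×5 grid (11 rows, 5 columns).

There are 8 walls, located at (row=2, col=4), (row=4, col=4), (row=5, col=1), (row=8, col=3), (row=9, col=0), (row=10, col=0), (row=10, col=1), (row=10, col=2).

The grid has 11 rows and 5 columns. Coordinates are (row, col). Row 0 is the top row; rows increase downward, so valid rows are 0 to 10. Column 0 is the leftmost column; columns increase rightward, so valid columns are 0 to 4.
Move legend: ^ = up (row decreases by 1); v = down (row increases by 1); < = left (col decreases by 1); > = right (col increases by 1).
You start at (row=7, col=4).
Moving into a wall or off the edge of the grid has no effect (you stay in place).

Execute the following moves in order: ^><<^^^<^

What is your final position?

Start: (row=7, col=4)
  ^ (up): (row=7, col=4) -> (row=6, col=4)
  > (right): blocked, stay at (row=6, col=4)
  < (left): (row=6, col=4) -> (row=6, col=3)
  < (left): (row=6, col=3) -> (row=6, col=2)
  ^ (up): (row=6, col=2) -> (row=5, col=2)
  ^ (up): (row=5, col=2) -> (row=4, col=2)
  ^ (up): (row=4, col=2) -> (row=3, col=2)
  < (left): (row=3, col=2) -> (row=3, col=1)
  ^ (up): (row=3, col=1) -> (row=2, col=1)
Final: (row=2, col=1)

Answer: Final position: (row=2, col=1)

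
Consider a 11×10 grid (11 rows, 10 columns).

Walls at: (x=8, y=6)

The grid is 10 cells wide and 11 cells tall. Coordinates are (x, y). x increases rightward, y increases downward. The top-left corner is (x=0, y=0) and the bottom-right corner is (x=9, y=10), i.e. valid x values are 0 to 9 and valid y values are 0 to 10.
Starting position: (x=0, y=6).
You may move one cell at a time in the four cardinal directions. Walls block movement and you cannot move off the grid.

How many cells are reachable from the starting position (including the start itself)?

Answer: Reachable cells: 109

Derivation:
BFS flood-fill from (x=0, y=6):
  Distance 0: (x=0, y=6)
  Distance 1: (x=0, y=5), (x=1, y=6), (x=0, y=7)
  Distance 2: (x=0, y=4), (x=1, y=5), (x=2, y=6), (x=1, y=7), (x=0, y=8)
  Distance 3: (x=0, y=3), (x=1, y=4), (x=2, y=5), (x=3, y=6), (x=2, y=7), (x=1, y=8), (x=0, y=9)
  Distance 4: (x=0, y=2), (x=1, y=3), (x=2, y=4), (x=3, y=5), (x=4, y=6), (x=3, y=7), (x=2, y=8), (x=1, y=9), (x=0, y=10)
  Distance 5: (x=0, y=1), (x=1, y=2), (x=2, y=3), (x=3, y=4), (x=4, y=5), (x=5, y=6), (x=4, y=7), (x=3, y=8), (x=2, y=9), (x=1, y=10)
  Distance 6: (x=0, y=0), (x=1, y=1), (x=2, y=2), (x=3, y=3), (x=4, y=4), (x=5, y=5), (x=6, y=6), (x=5, y=7), (x=4, y=8), (x=3, y=9), (x=2, y=10)
  Distance 7: (x=1, y=0), (x=2, y=1), (x=3, y=2), (x=4, y=3), (x=5, y=4), (x=6, y=5), (x=7, y=6), (x=6, y=7), (x=5, y=8), (x=4, y=9), (x=3, y=10)
  Distance 8: (x=2, y=0), (x=3, y=1), (x=4, y=2), (x=5, y=3), (x=6, y=4), (x=7, y=5), (x=7, y=7), (x=6, y=8), (x=5, y=9), (x=4, y=10)
  Distance 9: (x=3, y=0), (x=4, y=1), (x=5, y=2), (x=6, y=3), (x=7, y=4), (x=8, y=5), (x=8, y=7), (x=7, y=8), (x=6, y=9), (x=5, y=10)
  Distance 10: (x=4, y=0), (x=5, y=1), (x=6, y=2), (x=7, y=3), (x=8, y=4), (x=9, y=5), (x=9, y=7), (x=8, y=8), (x=7, y=9), (x=6, y=10)
  Distance 11: (x=5, y=0), (x=6, y=1), (x=7, y=2), (x=8, y=3), (x=9, y=4), (x=9, y=6), (x=9, y=8), (x=8, y=9), (x=7, y=10)
  Distance 12: (x=6, y=0), (x=7, y=1), (x=8, y=2), (x=9, y=3), (x=9, y=9), (x=8, y=10)
  Distance 13: (x=7, y=0), (x=8, y=1), (x=9, y=2), (x=9, y=10)
  Distance 14: (x=8, y=0), (x=9, y=1)
  Distance 15: (x=9, y=0)
Total reachable: 109 (grid has 109 open cells total)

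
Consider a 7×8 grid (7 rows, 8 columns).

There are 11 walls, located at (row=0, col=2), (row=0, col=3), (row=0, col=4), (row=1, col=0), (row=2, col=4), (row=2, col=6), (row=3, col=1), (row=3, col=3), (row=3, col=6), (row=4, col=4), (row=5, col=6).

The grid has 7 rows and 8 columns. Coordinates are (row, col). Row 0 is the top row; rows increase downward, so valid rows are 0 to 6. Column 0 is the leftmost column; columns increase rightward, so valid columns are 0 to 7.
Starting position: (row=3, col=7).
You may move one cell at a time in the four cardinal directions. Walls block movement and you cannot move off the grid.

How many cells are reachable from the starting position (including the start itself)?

Answer: Reachable cells: 45

Derivation:
BFS flood-fill from (row=3, col=7):
  Distance 0: (row=3, col=7)
  Distance 1: (row=2, col=7), (row=4, col=7)
  Distance 2: (row=1, col=7), (row=4, col=6), (row=5, col=7)
  Distance 3: (row=0, col=7), (row=1, col=6), (row=4, col=5), (row=6, col=7)
  Distance 4: (row=0, col=6), (row=1, col=5), (row=3, col=5), (row=5, col=5), (row=6, col=6)
  Distance 5: (row=0, col=5), (row=1, col=4), (row=2, col=5), (row=3, col=4), (row=5, col=4), (row=6, col=5)
  Distance 6: (row=1, col=3), (row=5, col=3), (row=6, col=4)
  Distance 7: (row=1, col=2), (row=2, col=3), (row=4, col=3), (row=5, col=2), (row=6, col=3)
  Distance 8: (row=1, col=1), (row=2, col=2), (row=4, col=2), (row=5, col=1), (row=6, col=2)
  Distance 9: (row=0, col=1), (row=2, col=1), (row=3, col=2), (row=4, col=1), (row=5, col=0), (row=6, col=1)
  Distance 10: (row=0, col=0), (row=2, col=0), (row=4, col=0), (row=6, col=0)
  Distance 11: (row=3, col=0)
Total reachable: 45 (grid has 45 open cells total)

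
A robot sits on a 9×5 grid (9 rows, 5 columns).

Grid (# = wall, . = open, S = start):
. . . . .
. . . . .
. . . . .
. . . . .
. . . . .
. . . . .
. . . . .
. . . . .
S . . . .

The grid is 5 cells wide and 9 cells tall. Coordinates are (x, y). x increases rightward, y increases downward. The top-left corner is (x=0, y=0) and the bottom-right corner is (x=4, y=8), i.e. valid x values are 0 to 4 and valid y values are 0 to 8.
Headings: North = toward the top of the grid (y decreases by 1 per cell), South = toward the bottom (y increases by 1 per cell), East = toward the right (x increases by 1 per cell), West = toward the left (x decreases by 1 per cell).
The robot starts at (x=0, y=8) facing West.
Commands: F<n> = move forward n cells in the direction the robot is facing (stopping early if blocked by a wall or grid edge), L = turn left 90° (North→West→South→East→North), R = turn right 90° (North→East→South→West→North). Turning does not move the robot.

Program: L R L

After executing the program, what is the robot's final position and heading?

Answer: Final position: (x=0, y=8), facing South

Derivation:
Start: (x=0, y=8), facing West
  L: turn left, now facing South
  R: turn right, now facing West
  L: turn left, now facing South
Final: (x=0, y=8), facing South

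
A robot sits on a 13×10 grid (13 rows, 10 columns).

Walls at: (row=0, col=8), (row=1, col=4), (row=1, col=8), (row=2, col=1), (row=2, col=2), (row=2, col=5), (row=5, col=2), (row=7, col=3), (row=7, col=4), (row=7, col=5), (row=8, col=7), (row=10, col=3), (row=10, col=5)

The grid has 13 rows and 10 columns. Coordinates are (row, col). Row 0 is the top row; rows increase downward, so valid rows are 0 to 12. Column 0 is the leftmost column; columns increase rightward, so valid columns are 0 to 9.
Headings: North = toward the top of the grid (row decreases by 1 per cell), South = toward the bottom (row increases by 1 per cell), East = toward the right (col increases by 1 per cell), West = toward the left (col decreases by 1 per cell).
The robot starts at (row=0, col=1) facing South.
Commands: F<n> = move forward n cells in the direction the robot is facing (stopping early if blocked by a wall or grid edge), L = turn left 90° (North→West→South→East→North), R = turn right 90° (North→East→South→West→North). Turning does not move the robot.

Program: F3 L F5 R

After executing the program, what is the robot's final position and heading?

Start: (row=0, col=1), facing South
  F3: move forward 1/3 (blocked), now at (row=1, col=1)
  L: turn left, now facing East
  F5: move forward 2/5 (blocked), now at (row=1, col=3)
  R: turn right, now facing South
Final: (row=1, col=3), facing South

Answer: Final position: (row=1, col=3), facing South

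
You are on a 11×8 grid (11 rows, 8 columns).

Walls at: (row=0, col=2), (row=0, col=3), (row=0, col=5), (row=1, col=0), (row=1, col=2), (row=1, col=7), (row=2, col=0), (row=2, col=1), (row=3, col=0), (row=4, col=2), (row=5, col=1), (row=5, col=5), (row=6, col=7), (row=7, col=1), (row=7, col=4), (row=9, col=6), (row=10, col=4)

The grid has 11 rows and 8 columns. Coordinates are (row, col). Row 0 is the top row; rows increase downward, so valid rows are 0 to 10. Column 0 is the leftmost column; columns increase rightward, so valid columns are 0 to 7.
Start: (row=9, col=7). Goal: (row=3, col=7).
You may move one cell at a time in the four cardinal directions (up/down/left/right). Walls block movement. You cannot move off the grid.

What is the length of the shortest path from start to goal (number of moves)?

BFS from (row=9, col=7) until reaching (row=3, col=7):
  Distance 0: (row=9, col=7)
  Distance 1: (row=8, col=7), (row=10, col=7)
  Distance 2: (row=7, col=7), (row=8, col=6), (row=10, col=6)
  Distance 3: (row=7, col=6), (row=8, col=5), (row=10, col=5)
  Distance 4: (row=6, col=6), (row=7, col=5), (row=8, col=4), (row=9, col=5)
  Distance 5: (row=5, col=6), (row=6, col=5), (row=8, col=3), (row=9, col=4)
  Distance 6: (row=4, col=6), (row=5, col=7), (row=6, col=4), (row=7, col=3), (row=8, col=2), (row=9, col=3)
  Distance 7: (row=3, col=6), (row=4, col=5), (row=4, col=7), (row=5, col=4), (row=6, col=3), (row=7, col=2), (row=8, col=1), (row=9, col=2), (row=10, col=3)
  Distance 8: (row=2, col=6), (row=3, col=5), (row=3, col=7), (row=4, col=4), (row=5, col=3), (row=6, col=2), (row=8, col=0), (row=9, col=1), (row=10, col=2)  <- goal reached here
One shortest path (8 moves): (row=9, col=7) -> (row=8, col=7) -> (row=8, col=6) -> (row=7, col=6) -> (row=6, col=6) -> (row=5, col=6) -> (row=5, col=7) -> (row=4, col=7) -> (row=3, col=7)

Answer: Shortest path length: 8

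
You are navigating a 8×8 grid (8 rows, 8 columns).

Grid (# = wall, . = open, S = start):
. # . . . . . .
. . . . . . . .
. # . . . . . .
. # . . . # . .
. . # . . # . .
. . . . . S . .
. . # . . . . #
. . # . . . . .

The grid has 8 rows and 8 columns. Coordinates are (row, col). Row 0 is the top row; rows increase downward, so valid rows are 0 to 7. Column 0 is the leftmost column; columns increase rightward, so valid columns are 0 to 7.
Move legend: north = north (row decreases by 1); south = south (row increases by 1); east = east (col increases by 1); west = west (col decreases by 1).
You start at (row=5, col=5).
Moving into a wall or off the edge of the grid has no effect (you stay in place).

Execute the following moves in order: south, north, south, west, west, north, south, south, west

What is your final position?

Answer: Final position: (row=7, col=3)

Derivation:
Start: (row=5, col=5)
  south (south): (row=5, col=5) -> (row=6, col=5)
  north (north): (row=6, col=5) -> (row=5, col=5)
  south (south): (row=5, col=5) -> (row=6, col=5)
  west (west): (row=6, col=5) -> (row=6, col=4)
  west (west): (row=6, col=4) -> (row=6, col=3)
  north (north): (row=6, col=3) -> (row=5, col=3)
  south (south): (row=5, col=3) -> (row=6, col=3)
  south (south): (row=6, col=3) -> (row=7, col=3)
  west (west): blocked, stay at (row=7, col=3)
Final: (row=7, col=3)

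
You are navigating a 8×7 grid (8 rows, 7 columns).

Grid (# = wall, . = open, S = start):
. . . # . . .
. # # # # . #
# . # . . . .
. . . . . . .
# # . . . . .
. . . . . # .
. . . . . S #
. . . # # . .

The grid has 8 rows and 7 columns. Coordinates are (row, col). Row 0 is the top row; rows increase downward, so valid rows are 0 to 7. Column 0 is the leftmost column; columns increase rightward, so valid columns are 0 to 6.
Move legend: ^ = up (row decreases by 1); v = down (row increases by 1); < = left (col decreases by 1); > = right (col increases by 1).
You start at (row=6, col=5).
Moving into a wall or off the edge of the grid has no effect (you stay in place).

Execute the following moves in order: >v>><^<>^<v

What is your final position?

Answer: Final position: (row=6, col=4)

Derivation:
Start: (row=6, col=5)
  > (right): blocked, stay at (row=6, col=5)
  v (down): (row=6, col=5) -> (row=7, col=5)
  > (right): (row=7, col=5) -> (row=7, col=6)
  > (right): blocked, stay at (row=7, col=6)
  < (left): (row=7, col=6) -> (row=7, col=5)
  ^ (up): (row=7, col=5) -> (row=6, col=5)
  < (left): (row=6, col=5) -> (row=6, col=4)
  > (right): (row=6, col=4) -> (row=6, col=5)
  ^ (up): blocked, stay at (row=6, col=5)
  < (left): (row=6, col=5) -> (row=6, col=4)
  v (down): blocked, stay at (row=6, col=4)
Final: (row=6, col=4)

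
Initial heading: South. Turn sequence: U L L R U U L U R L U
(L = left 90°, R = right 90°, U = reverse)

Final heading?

Answer: Final heading: South

Derivation:
Start: South
  U (U-turn (180°)) -> North
  L (left (90° counter-clockwise)) -> West
  L (left (90° counter-clockwise)) -> South
  R (right (90° clockwise)) -> West
  U (U-turn (180°)) -> East
  U (U-turn (180°)) -> West
  L (left (90° counter-clockwise)) -> South
  U (U-turn (180°)) -> North
  R (right (90° clockwise)) -> East
  L (left (90° counter-clockwise)) -> North
  U (U-turn (180°)) -> South
Final: South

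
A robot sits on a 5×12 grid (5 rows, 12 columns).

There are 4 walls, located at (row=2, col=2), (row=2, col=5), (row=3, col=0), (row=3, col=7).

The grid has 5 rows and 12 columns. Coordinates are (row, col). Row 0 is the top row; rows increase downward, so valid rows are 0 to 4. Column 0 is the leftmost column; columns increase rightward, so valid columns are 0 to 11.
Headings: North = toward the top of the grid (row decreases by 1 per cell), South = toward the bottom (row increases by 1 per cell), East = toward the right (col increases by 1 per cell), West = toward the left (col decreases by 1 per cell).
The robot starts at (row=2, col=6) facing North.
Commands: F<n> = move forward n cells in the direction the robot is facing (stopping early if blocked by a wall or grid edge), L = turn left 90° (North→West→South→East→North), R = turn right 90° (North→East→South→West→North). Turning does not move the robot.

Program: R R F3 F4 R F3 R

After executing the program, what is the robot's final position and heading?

Answer: Final position: (row=4, col=3), facing North

Derivation:
Start: (row=2, col=6), facing North
  R: turn right, now facing East
  R: turn right, now facing South
  F3: move forward 2/3 (blocked), now at (row=4, col=6)
  F4: move forward 0/4 (blocked), now at (row=4, col=6)
  R: turn right, now facing West
  F3: move forward 3, now at (row=4, col=3)
  R: turn right, now facing North
Final: (row=4, col=3), facing North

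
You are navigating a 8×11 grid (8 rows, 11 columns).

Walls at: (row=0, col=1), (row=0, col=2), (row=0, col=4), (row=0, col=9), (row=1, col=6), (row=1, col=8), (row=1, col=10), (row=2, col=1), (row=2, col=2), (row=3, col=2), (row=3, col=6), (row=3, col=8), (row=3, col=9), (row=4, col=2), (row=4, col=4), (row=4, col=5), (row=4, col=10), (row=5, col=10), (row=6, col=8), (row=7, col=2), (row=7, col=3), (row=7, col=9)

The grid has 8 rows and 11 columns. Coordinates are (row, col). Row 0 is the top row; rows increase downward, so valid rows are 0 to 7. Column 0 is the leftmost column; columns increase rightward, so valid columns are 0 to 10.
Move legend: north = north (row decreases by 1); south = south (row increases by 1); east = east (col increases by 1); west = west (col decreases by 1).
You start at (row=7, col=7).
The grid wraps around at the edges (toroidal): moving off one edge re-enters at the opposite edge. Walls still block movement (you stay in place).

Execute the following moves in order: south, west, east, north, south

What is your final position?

Answer: Final position: (row=0, col=7)

Derivation:
Start: (row=7, col=7)
  south (south): (row=7, col=7) -> (row=0, col=7)
  west (west): (row=0, col=7) -> (row=0, col=6)
  east (east): (row=0, col=6) -> (row=0, col=7)
  north (north): (row=0, col=7) -> (row=7, col=7)
  south (south): (row=7, col=7) -> (row=0, col=7)
Final: (row=0, col=7)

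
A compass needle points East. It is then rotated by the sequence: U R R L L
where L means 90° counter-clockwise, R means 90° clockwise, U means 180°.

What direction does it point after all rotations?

Start: East
  U (U-turn (180°)) -> West
  R (right (90° clockwise)) -> North
  R (right (90° clockwise)) -> East
  L (left (90° counter-clockwise)) -> North
  L (left (90° counter-clockwise)) -> West
Final: West

Answer: Final heading: West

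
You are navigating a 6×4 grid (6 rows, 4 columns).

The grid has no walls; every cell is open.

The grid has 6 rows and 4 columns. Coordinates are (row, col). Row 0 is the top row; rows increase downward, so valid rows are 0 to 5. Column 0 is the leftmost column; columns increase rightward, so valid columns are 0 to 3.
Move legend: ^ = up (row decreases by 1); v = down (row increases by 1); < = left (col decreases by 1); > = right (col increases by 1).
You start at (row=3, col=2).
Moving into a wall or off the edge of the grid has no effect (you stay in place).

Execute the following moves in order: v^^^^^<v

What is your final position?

Answer: Final position: (row=1, col=1)

Derivation:
Start: (row=3, col=2)
  v (down): (row=3, col=2) -> (row=4, col=2)
  ^ (up): (row=4, col=2) -> (row=3, col=2)
  ^ (up): (row=3, col=2) -> (row=2, col=2)
  ^ (up): (row=2, col=2) -> (row=1, col=2)
  ^ (up): (row=1, col=2) -> (row=0, col=2)
  ^ (up): blocked, stay at (row=0, col=2)
  < (left): (row=0, col=2) -> (row=0, col=1)
  v (down): (row=0, col=1) -> (row=1, col=1)
Final: (row=1, col=1)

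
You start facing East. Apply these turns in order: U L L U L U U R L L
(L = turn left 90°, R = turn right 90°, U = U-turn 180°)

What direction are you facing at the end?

Answer: Final heading: East

Derivation:
Start: East
  U (U-turn (180°)) -> West
  L (left (90° counter-clockwise)) -> South
  L (left (90° counter-clockwise)) -> East
  U (U-turn (180°)) -> West
  L (left (90° counter-clockwise)) -> South
  U (U-turn (180°)) -> North
  U (U-turn (180°)) -> South
  R (right (90° clockwise)) -> West
  L (left (90° counter-clockwise)) -> South
  L (left (90° counter-clockwise)) -> East
Final: East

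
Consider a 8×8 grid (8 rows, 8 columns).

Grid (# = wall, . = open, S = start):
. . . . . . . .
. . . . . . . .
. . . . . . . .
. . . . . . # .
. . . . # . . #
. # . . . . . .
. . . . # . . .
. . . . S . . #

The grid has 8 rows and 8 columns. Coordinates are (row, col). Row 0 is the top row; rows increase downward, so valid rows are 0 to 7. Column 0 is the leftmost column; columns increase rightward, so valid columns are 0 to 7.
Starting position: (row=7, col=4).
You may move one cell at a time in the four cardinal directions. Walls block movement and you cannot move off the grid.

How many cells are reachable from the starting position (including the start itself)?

Answer: Reachable cells: 58

Derivation:
BFS flood-fill from (row=7, col=4):
  Distance 0: (row=7, col=4)
  Distance 1: (row=7, col=3), (row=7, col=5)
  Distance 2: (row=6, col=3), (row=6, col=5), (row=7, col=2), (row=7, col=6)
  Distance 3: (row=5, col=3), (row=5, col=5), (row=6, col=2), (row=6, col=6), (row=7, col=1)
  Distance 4: (row=4, col=3), (row=4, col=5), (row=5, col=2), (row=5, col=4), (row=5, col=6), (row=6, col=1), (row=6, col=7), (row=7, col=0)
  Distance 5: (row=3, col=3), (row=3, col=5), (row=4, col=2), (row=4, col=6), (row=5, col=7), (row=6, col=0)
  Distance 6: (row=2, col=3), (row=2, col=5), (row=3, col=2), (row=3, col=4), (row=4, col=1), (row=5, col=0)
  Distance 7: (row=1, col=3), (row=1, col=5), (row=2, col=2), (row=2, col=4), (row=2, col=6), (row=3, col=1), (row=4, col=0)
  Distance 8: (row=0, col=3), (row=0, col=5), (row=1, col=2), (row=1, col=4), (row=1, col=6), (row=2, col=1), (row=2, col=7), (row=3, col=0)
  Distance 9: (row=0, col=2), (row=0, col=4), (row=0, col=6), (row=1, col=1), (row=1, col=7), (row=2, col=0), (row=3, col=7)
  Distance 10: (row=0, col=1), (row=0, col=7), (row=1, col=0)
  Distance 11: (row=0, col=0)
Total reachable: 58 (grid has 58 open cells total)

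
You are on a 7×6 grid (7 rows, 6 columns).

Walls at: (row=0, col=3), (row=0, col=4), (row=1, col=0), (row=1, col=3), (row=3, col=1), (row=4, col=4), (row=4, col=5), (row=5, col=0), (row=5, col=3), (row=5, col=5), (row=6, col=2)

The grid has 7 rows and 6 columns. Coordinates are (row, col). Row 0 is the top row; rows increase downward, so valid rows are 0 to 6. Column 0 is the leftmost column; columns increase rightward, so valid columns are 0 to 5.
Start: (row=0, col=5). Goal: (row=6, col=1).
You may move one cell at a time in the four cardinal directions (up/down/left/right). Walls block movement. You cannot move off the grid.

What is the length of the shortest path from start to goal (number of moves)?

BFS from (row=0, col=5) until reaching (row=6, col=1):
  Distance 0: (row=0, col=5)
  Distance 1: (row=1, col=5)
  Distance 2: (row=1, col=4), (row=2, col=5)
  Distance 3: (row=2, col=4), (row=3, col=5)
  Distance 4: (row=2, col=3), (row=3, col=4)
  Distance 5: (row=2, col=2), (row=3, col=3)
  Distance 6: (row=1, col=2), (row=2, col=1), (row=3, col=2), (row=4, col=3)
  Distance 7: (row=0, col=2), (row=1, col=1), (row=2, col=0), (row=4, col=2)
  Distance 8: (row=0, col=1), (row=3, col=0), (row=4, col=1), (row=5, col=2)
  Distance 9: (row=0, col=0), (row=4, col=0), (row=5, col=1)
  Distance 10: (row=6, col=1)  <- goal reached here
One shortest path (10 moves): (row=0, col=5) -> (row=1, col=5) -> (row=1, col=4) -> (row=2, col=4) -> (row=2, col=3) -> (row=2, col=2) -> (row=3, col=2) -> (row=4, col=2) -> (row=4, col=1) -> (row=5, col=1) -> (row=6, col=1)

Answer: Shortest path length: 10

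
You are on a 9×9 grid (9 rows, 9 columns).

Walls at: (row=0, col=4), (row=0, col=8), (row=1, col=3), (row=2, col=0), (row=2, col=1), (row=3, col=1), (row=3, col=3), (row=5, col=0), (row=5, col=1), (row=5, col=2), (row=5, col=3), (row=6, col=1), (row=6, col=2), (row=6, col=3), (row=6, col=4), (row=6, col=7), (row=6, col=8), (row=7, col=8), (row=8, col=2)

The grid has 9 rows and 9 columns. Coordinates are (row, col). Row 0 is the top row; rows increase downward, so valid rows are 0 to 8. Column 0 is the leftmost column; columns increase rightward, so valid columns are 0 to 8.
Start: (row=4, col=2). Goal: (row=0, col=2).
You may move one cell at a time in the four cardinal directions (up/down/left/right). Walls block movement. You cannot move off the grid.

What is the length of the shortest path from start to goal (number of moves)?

Answer: Shortest path length: 4

Derivation:
BFS from (row=4, col=2) until reaching (row=0, col=2):
  Distance 0: (row=4, col=2)
  Distance 1: (row=3, col=2), (row=4, col=1), (row=4, col=3)
  Distance 2: (row=2, col=2), (row=4, col=0), (row=4, col=4)
  Distance 3: (row=1, col=2), (row=2, col=3), (row=3, col=0), (row=3, col=4), (row=4, col=5), (row=5, col=4)
  Distance 4: (row=0, col=2), (row=1, col=1), (row=2, col=4), (row=3, col=5), (row=4, col=6), (row=5, col=5)  <- goal reached here
One shortest path (4 moves): (row=4, col=2) -> (row=3, col=2) -> (row=2, col=2) -> (row=1, col=2) -> (row=0, col=2)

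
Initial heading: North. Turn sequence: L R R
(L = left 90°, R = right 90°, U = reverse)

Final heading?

Start: North
  L (left (90° counter-clockwise)) -> West
  R (right (90° clockwise)) -> North
  R (right (90° clockwise)) -> East
Final: East

Answer: Final heading: East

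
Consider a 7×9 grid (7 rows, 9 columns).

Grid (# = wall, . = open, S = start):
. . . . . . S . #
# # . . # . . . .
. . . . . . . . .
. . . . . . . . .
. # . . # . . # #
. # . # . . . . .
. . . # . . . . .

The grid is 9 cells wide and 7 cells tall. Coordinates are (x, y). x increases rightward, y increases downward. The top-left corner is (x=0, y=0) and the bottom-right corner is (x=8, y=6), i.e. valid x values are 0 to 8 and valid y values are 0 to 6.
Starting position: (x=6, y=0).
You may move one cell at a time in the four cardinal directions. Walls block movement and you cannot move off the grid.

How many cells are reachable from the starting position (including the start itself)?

Answer: Reachable cells: 52

Derivation:
BFS flood-fill from (x=6, y=0):
  Distance 0: (x=6, y=0)
  Distance 1: (x=5, y=0), (x=7, y=0), (x=6, y=1)
  Distance 2: (x=4, y=0), (x=5, y=1), (x=7, y=1), (x=6, y=2)
  Distance 3: (x=3, y=0), (x=8, y=1), (x=5, y=2), (x=7, y=2), (x=6, y=3)
  Distance 4: (x=2, y=0), (x=3, y=1), (x=4, y=2), (x=8, y=2), (x=5, y=3), (x=7, y=3), (x=6, y=4)
  Distance 5: (x=1, y=0), (x=2, y=1), (x=3, y=2), (x=4, y=3), (x=8, y=3), (x=5, y=4), (x=6, y=5)
  Distance 6: (x=0, y=0), (x=2, y=2), (x=3, y=3), (x=5, y=5), (x=7, y=5), (x=6, y=6)
  Distance 7: (x=1, y=2), (x=2, y=3), (x=3, y=4), (x=4, y=5), (x=8, y=5), (x=5, y=6), (x=7, y=6)
  Distance 8: (x=0, y=2), (x=1, y=3), (x=2, y=4), (x=4, y=6), (x=8, y=6)
  Distance 9: (x=0, y=3), (x=2, y=5)
  Distance 10: (x=0, y=4), (x=2, y=6)
  Distance 11: (x=0, y=5), (x=1, y=6)
  Distance 12: (x=0, y=6)
Total reachable: 52 (grid has 52 open cells total)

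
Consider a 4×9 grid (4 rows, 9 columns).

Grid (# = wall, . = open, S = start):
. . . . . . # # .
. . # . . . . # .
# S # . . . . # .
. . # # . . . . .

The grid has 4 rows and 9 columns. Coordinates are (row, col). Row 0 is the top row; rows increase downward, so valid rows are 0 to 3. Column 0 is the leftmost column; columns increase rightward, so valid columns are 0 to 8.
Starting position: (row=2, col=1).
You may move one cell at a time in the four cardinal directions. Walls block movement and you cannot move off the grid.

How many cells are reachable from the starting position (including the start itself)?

Answer: Reachable cells: 27

Derivation:
BFS flood-fill from (row=2, col=1):
  Distance 0: (row=2, col=1)
  Distance 1: (row=1, col=1), (row=3, col=1)
  Distance 2: (row=0, col=1), (row=1, col=0), (row=3, col=0)
  Distance 3: (row=0, col=0), (row=0, col=2)
  Distance 4: (row=0, col=3)
  Distance 5: (row=0, col=4), (row=1, col=3)
  Distance 6: (row=0, col=5), (row=1, col=4), (row=2, col=3)
  Distance 7: (row=1, col=5), (row=2, col=4)
  Distance 8: (row=1, col=6), (row=2, col=5), (row=3, col=4)
  Distance 9: (row=2, col=6), (row=3, col=5)
  Distance 10: (row=3, col=6)
  Distance 11: (row=3, col=7)
  Distance 12: (row=3, col=8)
  Distance 13: (row=2, col=8)
  Distance 14: (row=1, col=8)
  Distance 15: (row=0, col=8)
Total reachable: 27 (grid has 27 open cells total)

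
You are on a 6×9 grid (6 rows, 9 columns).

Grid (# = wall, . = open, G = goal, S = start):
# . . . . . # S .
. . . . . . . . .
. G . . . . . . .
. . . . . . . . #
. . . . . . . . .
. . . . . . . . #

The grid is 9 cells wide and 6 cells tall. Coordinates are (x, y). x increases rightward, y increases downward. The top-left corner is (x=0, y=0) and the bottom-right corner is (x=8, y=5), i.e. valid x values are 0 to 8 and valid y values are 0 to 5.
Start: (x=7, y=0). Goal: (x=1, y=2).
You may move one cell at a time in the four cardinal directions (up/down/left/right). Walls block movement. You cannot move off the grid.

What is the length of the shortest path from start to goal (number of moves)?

BFS from (x=7, y=0) until reaching (x=1, y=2):
  Distance 0: (x=7, y=0)
  Distance 1: (x=8, y=0), (x=7, y=1)
  Distance 2: (x=6, y=1), (x=8, y=1), (x=7, y=2)
  Distance 3: (x=5, y=1), (x=6, y=2), (x=8, y=2), (x=7, y=3)
  Distance 4: (x=5, y=0), (x=4, y=1), (x=5, y=2), (x=6, y=3), (x=7, y=4)
  Distance 5: (x=4, y=0), (x=3, y=1), (x=4, y=2), (x=5, y=3), (x=6, y=4), (x=8, y=4), (x=7, y=5)
  Distance 6: (x=3, y=0), (x=2, y=1), (x=3, y=2), (x=4, y=3), (x=5, y=4), (x=6, y=5)
  Distance 7: (x=2, y=0), (x=1, y=1), (x=2, y=2), (x=3, y=3), (x=4, y=4), (x=5, y=5)
  Distance 8: (x=1, y=0), (x=0, y=1), (x=1, y=2), (x=2, y=3), (x=3, y=4), (x=4, y=5)  <- goal reached here
One shortest path (8 moves): (x=7, y=0) -> (x=7, y=1) -> (x=6, y=1) -> (x=5, y=1) -> (x=4, y=1) -> (x=3, y=1) -> (x=2, y=1) -> (x=1, y=1) -> (x=1, y=2)

Answer: Shortest path length: 8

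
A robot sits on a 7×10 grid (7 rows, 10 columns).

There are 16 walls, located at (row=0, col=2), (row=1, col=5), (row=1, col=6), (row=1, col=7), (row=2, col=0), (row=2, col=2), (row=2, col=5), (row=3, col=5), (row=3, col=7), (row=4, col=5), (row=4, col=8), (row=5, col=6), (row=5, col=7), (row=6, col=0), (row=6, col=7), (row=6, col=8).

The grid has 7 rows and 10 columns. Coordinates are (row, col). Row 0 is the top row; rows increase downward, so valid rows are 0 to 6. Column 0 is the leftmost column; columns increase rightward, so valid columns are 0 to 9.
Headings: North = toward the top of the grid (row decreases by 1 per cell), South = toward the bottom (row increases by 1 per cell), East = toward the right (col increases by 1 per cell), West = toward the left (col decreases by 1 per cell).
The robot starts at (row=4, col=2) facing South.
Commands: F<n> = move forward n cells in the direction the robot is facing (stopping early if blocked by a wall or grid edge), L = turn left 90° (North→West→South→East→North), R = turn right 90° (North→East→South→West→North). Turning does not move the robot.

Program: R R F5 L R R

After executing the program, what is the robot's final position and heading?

Start: (row=4, col=2), facing South
  R: turn right, now facing West
  R: turn right, now facing North
  F5: move forward 1/5 (blocked), now at (row=3, col=2)
  L: turn left, now facing West
  R: turn right, now facing North
  R: turn right, now facing East
Final: (row=3, col=2), facing East

Answer: Final position: (row=3, col=2), facing East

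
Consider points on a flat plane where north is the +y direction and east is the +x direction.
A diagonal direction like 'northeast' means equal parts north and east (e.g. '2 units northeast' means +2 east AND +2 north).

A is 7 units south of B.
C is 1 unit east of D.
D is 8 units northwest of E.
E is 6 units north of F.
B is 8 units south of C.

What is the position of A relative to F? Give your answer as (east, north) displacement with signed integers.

Place F at the origin (east=0, north=0).
  E is 6 units north of F: delta (east=+0, north=+6); E at (east=0, north=6).
  D is 8 units northwest of E: delta (east=-8, north=+8); D at (east=-8, north=14).
  C is 1 unit east of D: delta (east=+1, north=+0); C at (east=-7, north=14).
  B is 8 units south of C: delta (east=+0, north=-8); B at (east=-7, north=6).
  A is 7 units south of B: delta (east=+0, north=-7); A at (east=-7, north=-1).
Therefore A relative to F: (east=-7, north=-1).

Answer: A is at (east=-7, north=-1) relative to F.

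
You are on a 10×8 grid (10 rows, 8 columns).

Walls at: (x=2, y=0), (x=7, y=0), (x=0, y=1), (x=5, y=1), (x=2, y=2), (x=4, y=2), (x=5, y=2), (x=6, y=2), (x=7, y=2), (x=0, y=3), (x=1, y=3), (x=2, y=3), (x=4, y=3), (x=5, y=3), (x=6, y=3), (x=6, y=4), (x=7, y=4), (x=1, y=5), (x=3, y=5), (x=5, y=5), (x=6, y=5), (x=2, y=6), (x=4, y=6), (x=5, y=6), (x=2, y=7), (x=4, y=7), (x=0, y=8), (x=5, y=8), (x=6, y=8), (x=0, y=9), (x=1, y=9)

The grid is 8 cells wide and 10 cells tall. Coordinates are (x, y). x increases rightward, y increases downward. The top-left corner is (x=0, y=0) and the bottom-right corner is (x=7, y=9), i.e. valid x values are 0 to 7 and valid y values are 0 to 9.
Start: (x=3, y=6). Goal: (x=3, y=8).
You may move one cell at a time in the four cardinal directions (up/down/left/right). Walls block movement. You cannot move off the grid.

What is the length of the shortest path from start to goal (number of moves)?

BFS from (x=3, y=6) until reaching (x=3, y=8):
  Distance 0: (x=3, y=6)
  Distance 1: (x=3, y=7)
  Distance 2: (x=3, y=8)  <- goal reached here
One shortest path (2 moves): (x=3, y=6) -> (x=3, y=7) -> (x=3, y=8)

Answer: Shortest path length: 2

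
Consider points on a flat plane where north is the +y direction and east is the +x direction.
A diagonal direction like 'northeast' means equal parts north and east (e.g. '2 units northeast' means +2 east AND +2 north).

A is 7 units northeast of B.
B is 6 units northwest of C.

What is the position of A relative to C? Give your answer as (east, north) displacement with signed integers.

Answer: A is at (east=1, north=13) relative to C.

Derivation:
Place C at the origin (east=0, north=0).
  B is 6 units northwest of C: delta (east=-6, north=+6); B at (east=-6, north=6).
  A is 7 units northeast of B: delta (east=+7, north=+7); A at (east=1, north=13).
Therefore A relative to C: (east=1, north=13).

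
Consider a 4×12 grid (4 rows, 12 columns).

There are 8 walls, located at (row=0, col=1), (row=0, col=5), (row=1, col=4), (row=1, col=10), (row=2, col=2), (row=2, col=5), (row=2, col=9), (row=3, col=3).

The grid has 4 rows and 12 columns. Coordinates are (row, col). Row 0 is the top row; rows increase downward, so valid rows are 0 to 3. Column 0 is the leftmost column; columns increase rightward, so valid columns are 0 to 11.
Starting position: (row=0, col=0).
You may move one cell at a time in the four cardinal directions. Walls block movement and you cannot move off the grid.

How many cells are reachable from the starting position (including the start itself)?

Answer: Reachable cells: 40

Derivation:
BFS flood-fill from (row=0, col=0):
  Distance 0: (row=0, col=0)
  Distance 1: (row=1, col=0)
  Distance 2: (row=1, col=1), (row=2, col=0)
  Distance 3: (row=1, col=2), (row=2, col=1), (row=3, col=0)
  Distance 4: (row=0, col=2), (row=1, col=3), (row=3, col=1)
  Distance 5: (row=0, col=3), (row=2, col=3), (row=3, col=2)
  Distance 6: (row=0, col=4), (row=2, col=4)
  Distance 7: (row=3, col=4)
  Distance 8: (row=3, col=5)
  Distance 9: (row=3, col=6)
  Distance 10: (row=2, col=6), (row=3, col=7)
  Distance 11: (row=1, col=6), (row=2, col=7), (row=3, col=8)
  Distance 12: (row=0, col=6), (row=1, col=5), (row=1, col=7), (row=2, col=8), (row=3, col=9)
  Distance 13: (row=0, col=7), (row=1, col=8), (row=3, col=10)
  Distance 14: (row=0, col=8), (row=1, col=9), (row=2, col=10), (row=3, col=11)
  Distance 15: (row=0, col=9), (row=2, col=11)
  Distance 16: (row=0, col=10), (row=1, col=11)
  Distance 17: (row=0, col=11)
Total reachable: 40 (grid has 40 open cells total)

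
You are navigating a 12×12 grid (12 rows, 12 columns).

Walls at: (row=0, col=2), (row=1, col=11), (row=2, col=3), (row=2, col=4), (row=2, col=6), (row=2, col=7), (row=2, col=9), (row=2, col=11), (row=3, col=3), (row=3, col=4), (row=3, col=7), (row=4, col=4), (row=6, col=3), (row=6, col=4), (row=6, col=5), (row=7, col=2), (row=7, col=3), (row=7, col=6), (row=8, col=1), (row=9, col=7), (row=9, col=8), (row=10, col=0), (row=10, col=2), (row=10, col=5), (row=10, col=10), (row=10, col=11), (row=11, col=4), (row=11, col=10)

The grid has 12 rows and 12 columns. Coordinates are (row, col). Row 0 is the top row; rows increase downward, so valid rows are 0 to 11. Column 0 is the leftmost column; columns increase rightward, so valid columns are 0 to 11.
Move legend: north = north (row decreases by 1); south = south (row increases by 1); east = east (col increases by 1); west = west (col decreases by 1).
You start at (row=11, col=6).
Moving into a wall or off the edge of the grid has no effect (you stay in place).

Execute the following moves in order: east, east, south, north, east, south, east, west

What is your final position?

Answer: Final position: (row=11, col=8)

Derivation:
Start: (row=11, col=6)
  east (east): (row=11, col=6) -> (row=11, col=7)
  east (east): (row=11, col=7) -> (row=11, col=8)
  south (south): blocked, stay at (row=11, col=8)
  north (north): (row=11, col=8) -> (row=10, col=8)
  east (east): (row=10, col=8) -> (row=10, col=9)
  south (south): (row=10, col=9) -> (row=11, col=9)
  east (east): blocked, stay at (row=11, col=9)
  west (west): (row=11, col=9) -> (row=11, col=8)
Final: (row=11, col=8)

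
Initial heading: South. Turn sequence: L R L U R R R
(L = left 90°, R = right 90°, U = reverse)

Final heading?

Start: South
  L (left (90° counter-clockwise)) -> East
  R (right (90° clockwise)) -> South
  L (left (90° counter-clockwise)) -> East
  U (U-turn (180°)) -> West
  R (right (90° clockwise)) -> North
  R (right (90° clockwise)) -> East
  R (right (90° clockwise)) -> South
Final: South

Answer: Final heading: South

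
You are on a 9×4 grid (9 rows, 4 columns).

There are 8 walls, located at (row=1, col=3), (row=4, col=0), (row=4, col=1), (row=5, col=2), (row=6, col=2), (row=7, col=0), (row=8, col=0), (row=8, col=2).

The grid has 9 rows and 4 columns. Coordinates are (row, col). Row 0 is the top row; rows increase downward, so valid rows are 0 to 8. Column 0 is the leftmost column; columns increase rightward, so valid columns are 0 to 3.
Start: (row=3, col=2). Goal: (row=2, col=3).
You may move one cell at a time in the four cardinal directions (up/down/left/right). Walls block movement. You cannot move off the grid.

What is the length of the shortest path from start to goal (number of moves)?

Answer: Shortest path length: 2

Derivation:
BFS from (row=3, col=2) until reaching (row=2, col=3):
  Distance 0: (row=3, col=2)
  Distance 1: (row=2, col=2), (row=3, col=1), (row=3, col=3), (row=4, col=2)
  Distance 2: (row=1, col=2), (row=2, col=1), (row=2, col=3), (row=3, col=0), (row=4, col=3)  <- goal reached here
One shortest path (2 moves): (row=3, col=2) -> (row=3, col=3) -> (row=2, col=3)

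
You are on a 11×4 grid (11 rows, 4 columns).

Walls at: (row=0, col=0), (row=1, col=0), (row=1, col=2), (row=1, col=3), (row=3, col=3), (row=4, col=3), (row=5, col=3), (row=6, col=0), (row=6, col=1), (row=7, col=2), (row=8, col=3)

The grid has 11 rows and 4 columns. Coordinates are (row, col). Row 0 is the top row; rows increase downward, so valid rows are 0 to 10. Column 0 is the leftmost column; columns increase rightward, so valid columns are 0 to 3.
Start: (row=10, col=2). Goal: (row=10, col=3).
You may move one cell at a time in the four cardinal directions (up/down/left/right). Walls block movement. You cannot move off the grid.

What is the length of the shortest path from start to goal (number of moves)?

BFS from (row=10, col=2) until reaching (row=10, col=3):
  Distance 0: (row=10, col=2)
  Distance 1: (row=9, col=2), (row=10, col=1), (row=10, col=3)  <- goal reached here
One shortest path (1 moves): (row=10, col=2) -> (row=10, col=3)

Answer: Shortest path length: 1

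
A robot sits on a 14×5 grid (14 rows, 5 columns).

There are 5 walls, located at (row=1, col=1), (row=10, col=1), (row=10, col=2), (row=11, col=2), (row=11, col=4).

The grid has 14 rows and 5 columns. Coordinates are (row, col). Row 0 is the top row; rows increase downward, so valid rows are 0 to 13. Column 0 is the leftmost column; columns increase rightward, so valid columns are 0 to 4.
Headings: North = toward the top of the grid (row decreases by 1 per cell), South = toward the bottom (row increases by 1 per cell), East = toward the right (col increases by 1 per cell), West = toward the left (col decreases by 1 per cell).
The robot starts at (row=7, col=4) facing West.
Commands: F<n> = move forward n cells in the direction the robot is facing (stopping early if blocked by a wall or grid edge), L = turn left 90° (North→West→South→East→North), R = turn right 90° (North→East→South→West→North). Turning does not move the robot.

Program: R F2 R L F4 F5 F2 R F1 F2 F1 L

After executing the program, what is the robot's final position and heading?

Start: (row=7, col=4), facing West
  R: turn right, now facing North
  F2: move forward 2, now at (row=5, col=4)
  R: turn right, now facing East
  L: turn left, now facing North
  F4: move forward 4, now at (row=1, col=4)
  F5: move forward 1/5 (blocked), now at (row=0, col=4)
  F2: move forward 0/2 (blocked), now at (row=0, col=4)
  R: turn right, now facing East
  F1: move forward 0/1 (blocked), now at (row=0, col=4)
  F2: move forward 0/2 (blocked), now at (row=0, col=4)
  F1: move forward 0/1 (blocked), now at (row=0, col=4)
  L: turn left, now facing North
Final: (row=0, col=4), facing North

Answer: Final position: (row=0, col=4), facing North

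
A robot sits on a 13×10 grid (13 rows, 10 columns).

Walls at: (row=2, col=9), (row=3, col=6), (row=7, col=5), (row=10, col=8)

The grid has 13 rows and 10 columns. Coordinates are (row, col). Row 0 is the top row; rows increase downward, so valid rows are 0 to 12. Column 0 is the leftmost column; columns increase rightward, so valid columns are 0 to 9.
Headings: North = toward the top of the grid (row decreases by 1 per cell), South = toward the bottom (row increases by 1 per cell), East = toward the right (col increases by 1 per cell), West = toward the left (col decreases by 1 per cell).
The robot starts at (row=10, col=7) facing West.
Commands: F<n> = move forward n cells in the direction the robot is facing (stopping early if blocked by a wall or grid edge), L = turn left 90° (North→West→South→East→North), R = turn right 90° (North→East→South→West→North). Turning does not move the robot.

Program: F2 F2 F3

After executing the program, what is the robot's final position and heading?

Answer: Final position: (row=10, col=0), facing West

Derivation:
Start: (row=10, col=7), facing West
  F2: move forward 2, now at (row=10, col=5)
  F2: move forward 2, now at (row=10, col=3)
  F3: move forward 3, now at (row=10, col=0)
Final: (row=10, col=0), facing West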